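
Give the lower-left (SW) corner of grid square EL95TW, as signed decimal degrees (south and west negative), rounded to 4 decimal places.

25.9167, -80.4167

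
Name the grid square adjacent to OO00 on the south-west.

Longitude square 0; −1 → -1, wraps to 9, carry into field.
Longitude field O = 14; −1 → 13 = N.
Latitude square 0; −1 → -1, wraps to 9, carry into field.
Latitude field O = 14; −1 → 13 = N.

NN99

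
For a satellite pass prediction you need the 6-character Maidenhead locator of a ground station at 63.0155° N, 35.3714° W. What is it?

Add 180° to longitude and 90° to latitude: 144.6286, 153.0155.
Field: 144.6286/20 → 7 → H, 153.0155/10 → 15 → P; chars HP.
Square: 4.6286/2 → 2, 3.0155/1 → 3; chars 23.
Subsquare: 0.6286/0.0833333 → 7 → h, 0.0155/0.0416667 → 0 → a; chars ha.

HP23ha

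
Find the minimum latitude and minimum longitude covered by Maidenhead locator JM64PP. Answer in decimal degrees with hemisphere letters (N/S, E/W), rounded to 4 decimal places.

34.6250° N, 13.2500° E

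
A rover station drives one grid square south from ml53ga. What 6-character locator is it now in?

ML52gx

Latitude subsquare a = 0; −1 → -1, wraps to 23 = x, carry into square.
Latitude square 3; −1 → 2.
The longitude characters are unchanged.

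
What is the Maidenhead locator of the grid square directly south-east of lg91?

MG00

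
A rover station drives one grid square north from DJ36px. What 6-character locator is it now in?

DJ37pa

Latitude subsquare x = 23; +1 → 24, wraps to 0 = a, carry into square.
Latitude square 6; +1 → 7.
The longitude characters are unchanged.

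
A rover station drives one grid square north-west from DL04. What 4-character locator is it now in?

CL95

Longitude square 0; −1 → -1, wraps to 9, carry into field.
Longitude field D = 3; −1 → 2 = C.
Latitude square 4; +1 → 5.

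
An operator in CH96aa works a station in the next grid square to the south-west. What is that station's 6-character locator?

CH85xx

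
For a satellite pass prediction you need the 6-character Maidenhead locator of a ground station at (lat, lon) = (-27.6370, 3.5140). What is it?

Add 180° to longitude and 90° to latitude: 183.5140, 62.3630.
Field (20°×10°, letters A–R): lon ⌊183.5140/20⌋ = 9 → J; lat ⌊62.3630/10⌋ = 6 → G.
Square (2°×1°, digits 0–9): lon ⌊3.5140/2⌋ = 1; lat ⌊2.3630/1⌋ = 2.
Subsquare (5′×2.5′, letters a–x): lon ⌊1.5140/0.0833333⌋ = 18 → s; lat ⌊0.3630/0.0416667⌋ = 8 → i.

JG12si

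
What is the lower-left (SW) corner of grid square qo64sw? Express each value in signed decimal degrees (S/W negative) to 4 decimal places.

Field Q=16, O=14: +16·20° lon, +14·10° lat → SW at lon 140°, lat 50°.
Square 6, 4: +6·2° lon, +4·1° lat → SW at lon 152°, lat 54°.
Subsquare s=18, w=22: +18·0.0833333° lon, +22·0.0416667° lat → SW at lon 153.5°, lat 54.9167°.
latitude 54.9167, longitude 153.5000.

54.9167, 153.5000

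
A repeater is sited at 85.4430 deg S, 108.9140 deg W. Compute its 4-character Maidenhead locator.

DA54

Shift to the Maidenhead origin (180°W, 90°S): lon 71.09, lat 4.56.
Field (20°×10°, letters A–R): 71.09/20 → 3 → D, 4.56/10 → 0 → A; chars DA.
Square (2°×1°, digits 0–9): 11.09/2 → 5, 4.56/1 → 4; chars 54.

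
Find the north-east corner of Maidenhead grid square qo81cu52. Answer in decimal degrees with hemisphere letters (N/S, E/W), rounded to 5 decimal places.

Field Q=16, O=14: +16·20° lon, +14·10° lat → SW at lon 140°, lat 50°.
Square 8, 1: +8·2° lon, +1·1° lat → SW at lon 156°, lat 51°.
Subsquare c=2, u=20: +2·0.0833333° lon, +20·0.0416667° lat → SW at lon 156.167°, lat 51.8333°.
Extended square 5, 2: +5·0.00833333° lon, +2·0.00416667° lat → SW at lon 156.208°, lat 51.8417°.
Cell spans 0.00833333° lon × 0.00416667° lat. NE corner is SW corner plus one full cell.
latitude 51.84583° N, longitude 156.21667° E.

51.84583° N, 156.21667° E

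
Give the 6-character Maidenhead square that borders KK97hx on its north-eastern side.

KK98ia

Longitude subsquare h = 7; +1 → 8 = i.
Latitude subsquare x = 23; +1 → 24, wraps to 0 = a, carry into square.
Latitude square 7; +1 → 8.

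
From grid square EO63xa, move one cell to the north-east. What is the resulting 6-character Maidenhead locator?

EO73ab

Longitude subsquare x = 23; +1 → 24, wraps to 0 = a, carry into square.
Longitude square 6; +1 → 7.
Latitude subsquare a = 0; +1 → 1 = b.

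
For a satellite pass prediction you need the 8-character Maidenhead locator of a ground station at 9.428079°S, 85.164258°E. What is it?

Offset from 180°W / 90°S: lon 265.16426°, lat 80.57192°.
Field: lon ⌊265.16426/20⌋ = 13 → N; lat ⌊80.57192/10⌋ = 8 → I.
Square: lon ⌊5.16426/2⌋ = 2; lat ⌊0.57192/1⌋ = 0.
Subsquare: lon ⌊1.16426/0.0833333⌋ = 13 → n; lat ⌊0.57192/0.0416667⌋ = 13 → n.
Extended square: lon ⌊0.08092/0.00833333⌋ = 9; lat ⌊0.03025/0.00416667⌋ = 7.

NI20nn97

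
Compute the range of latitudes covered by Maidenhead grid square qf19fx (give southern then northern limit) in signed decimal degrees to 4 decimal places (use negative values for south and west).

Field Q=16, F=5: +16·20° lon, +5·10° lat → SW at lon 140°, lat -40°.
Square 1, 9: +1·2° lon, +9·1° lat → SW at lon 142°, lat -31°.
Subsquare f=5, x=23: +5·0.0833333° lon, +23·0.0416667° lat → SW at lon 142.417°, lat -30.0417°.
Cell spans 0.0833333° lon × 0.0416667° lat.
south -30.0417, north -30.0000.

-30.0417, -30.0000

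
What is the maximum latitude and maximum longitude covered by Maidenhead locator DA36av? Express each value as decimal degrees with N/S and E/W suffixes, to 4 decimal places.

83.0833° S, 113.9167° W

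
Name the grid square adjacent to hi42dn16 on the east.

HI42dn26

Longitude extended square 1; +1 → 2.
The latitude characters are unchanged.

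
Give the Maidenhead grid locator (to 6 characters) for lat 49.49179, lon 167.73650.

Shift to the Maidenhead origin (180°W, 90°S): lon 347.7365, lat 139.4918.
Field (20°×10°, letters A–R): lon ⌊347.7365/20⌋ = 17 → R; lat ⌊139.4918/10⌋ = 13 → N.
Square (2°×1°, digits 0–9): lon ⌊7.7365/2⌋ = 3; lat ⌊9.4918/1⌋ = 9.
Subsquare (5′×2.5′, letters a–x): lon ⌊1.7365/0.0833333⌋ = 20 → u; lat ⌊0.4918/0.0416667⌋ = 11 → l.

RN39ul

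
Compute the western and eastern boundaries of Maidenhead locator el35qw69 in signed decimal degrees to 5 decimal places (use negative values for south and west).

-92.61667, -92.60833

Field E=4, L=11: +4·20° lon, +11·10° lat → SW at lon -100°, lat 20°.
Square 3, 5: +3·2° lon, +5·1° lat → SW at lon -94°, lat 25°.
Subsquare q=16, w=22: +16·0.0833333° lon, +22·0.0416667° lat → SW at lon -92.6667°, lat 25.9167°.
Extended square 6, 9: +6·0.00833333° lon, +9·0.00416667° lat → SW at lon -92.6167°, lat 25.9542°.
Cell spans 0.00833333° lon × 0.00416667° lat.
west -92.61667, east -92.60833.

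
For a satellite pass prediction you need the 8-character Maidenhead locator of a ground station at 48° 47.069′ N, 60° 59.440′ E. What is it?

MN08ls88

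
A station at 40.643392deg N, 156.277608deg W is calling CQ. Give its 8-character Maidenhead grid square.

BN10up64

Add 180° to longitude and 90° to latitude: 23.72239, 130.64339.
Field (20°×10°, letters A–R): lon ⌊23.72239/20⌋ = 1 → B; lat ⌊130.64339/10⌋ = 13 → N.
Square (2°×1°, digits 0–9): lon ⌊3.72239/2⌋ = 1; lat ⌊0.64339/1⌋ = 0.
Subsquare (5′×2.5′, letters a–x): lon ⌊1.72239/0.0833333⌋ = 20 → u; lat ⌊0.64339/0.0416667⌋ = 15 → p.
Extended square (30″×15″, digits 0–9): lon ⌊0.05573/0.00833333⌋ = 6; lat ⌊0.01839/0.00416667⌋ = 4.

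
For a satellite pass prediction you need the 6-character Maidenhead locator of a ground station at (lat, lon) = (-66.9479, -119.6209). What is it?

Add 180° to longitude and 90° to latitude: 60.3791, 23.0521.
Field (20°×10°, letters A–R): lon ⌊60.3791/20⌋ = 3 → D; lat ⌊23.0521/10⌋ = 2 → C.
Square (2°×1°, digits 0–9): lon ⌊0.3791/2⌋ = 0; lat ⌊3.0521/1⌋ = 3.
Subsquare (5′×2.5′, letters a–x): lon ⌊0.3791/0.0833333⌋ = 4 → e; lat ⌊0.0521/0.0416667⌋ = 1 → b.

DC03eb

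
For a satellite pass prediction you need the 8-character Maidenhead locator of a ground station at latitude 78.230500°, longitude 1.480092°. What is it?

Offset from 180°W / 90°S: lon 181.48009°, lat 168.23050°.
Field (20°×10°, letters A–R): 181.48009/20 → 9 → J, 168.23050/10 → 16 → Q; chars JQ.
Square (2°×1°, digits 0–9): 1.48009/2 → 0, 8.23050/1 → 8; chars 08.
Subsquare (5′×2.5′, letters a–x): 1.48009/0.0833333 → 17 → r, 0.23050/0.0416667 → 5 → f; chars rf.
Extended square (30″×15″, digits 0–9): 0.06343/0.00833333 → 7, 0.02217/0.00416667 → 5; chars 75.

JQ08rf75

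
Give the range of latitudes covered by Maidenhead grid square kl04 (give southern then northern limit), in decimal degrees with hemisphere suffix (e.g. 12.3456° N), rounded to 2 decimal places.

24.00° N, 25.00° N

Field K=10, L=11: +10·20° lon, +11·10° lat → SW at lon 20°, lat 20°.
Square 0, 4: +0·2° lon, +4·1° lat → SW at lon 20°, lat 24°.
Cell spans 2° lon × 1° lat.
south 24.00° N, north 25.00° N.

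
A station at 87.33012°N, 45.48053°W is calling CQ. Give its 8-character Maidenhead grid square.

Shift to the Maidenhead origin (180°W, 90°S): lon 134.51947, lat 177.33012.
Field: 134.51947/20 → 6 → G, 177.33012/10 → 17 → R; chars GR.
Square: 14.51947/2 → 7, 7.33012/1 → 7; chars 77.
Subsquare: 0.51947/0.0833333 → 6 → g, 0.33012/0.0416667 → 7 → h; chars gh.
Extended square: 0.01947/0.00833333 → 2, 0.03845/0.00416667 → 9; chars 29.

GR77gh29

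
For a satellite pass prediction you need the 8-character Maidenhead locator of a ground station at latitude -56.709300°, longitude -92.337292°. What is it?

ED33tg99

Add 180° to longitude and 90° to latitude: 87.66271, 33.29070.
Field: lon ⌊87.66271/20⌋ = 4 → E; lat ⌊33.29070/10⌋ = 3 → D.
Square: lon ⌊7.66271/2⌋ = 3; lat ⌊3.29070/1⌋ = 3.
Subsquare: lon ⌊1.66271/0.0833333⌋ = 19 → t; lat ⌊0.29070/0.0416667⌋ = 6 → g.
Extended square: lon ⌊0.07937/0.00833333⌋ = 9; lat ⌊0.04070/0.00416667⌋ = 9.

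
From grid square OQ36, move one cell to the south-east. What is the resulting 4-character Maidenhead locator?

OQ45

Longitude square 3; +1 → 4.
Latitude square 6; −1 → 5.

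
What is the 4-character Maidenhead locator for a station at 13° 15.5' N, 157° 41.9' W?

BK13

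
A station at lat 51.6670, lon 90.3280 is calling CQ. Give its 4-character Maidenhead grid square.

NO51

Shift to the Maidenhead origin (180°W, 90°S): lon 270.33, lat 141.67.
Field (20°×10°, letters A–R): 270.33/20 → 13 → N, 141.67/10 → 14 → O; chars NO.
Square (2°×1°, digits 0–9): 10.33/2 → 5, 1.67/1 → 1; chars 51.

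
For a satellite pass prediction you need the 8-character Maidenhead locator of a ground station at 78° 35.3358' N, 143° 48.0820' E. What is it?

QQ18vo61

Offset from 180°W / 90°S: lon 323.80137°, lat 168.58893°.
Field: lon ⌊323.80137/20⌋ = 16 → Q; lat ⌊168.58893/10⌋ = 16 → Q.
Square: lon ⌊3.80137/2⌋ = 1; lat ⌊8.58893/1⌋ = 8.
Subsquare: lon ⌊1.80137/0.0833333⌋ = 21 → v; lat ⌊0.58893/0.0416667⌋ = 14 → o.
Extended square: lon ⌊0.05137/0.00833333⌋ = 6; lat ⌊0.00560/0.00416667⌋ = 1.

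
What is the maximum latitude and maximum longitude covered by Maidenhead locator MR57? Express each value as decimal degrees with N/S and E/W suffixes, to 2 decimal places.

Field M=12, R=17: +12·20° lon, +17·10° lat → SW at lon 60°, lat 80°.
Square 5, 7: +5·2° lon, +7·1° lat → SW at lon 70°, lat 87°.
Cell spans 2° lon × 1° lat. NE corner is SW corner plus one full cell.
latitude 88.00° N, longitude 72.00° E.

88.00° N, 72.00° E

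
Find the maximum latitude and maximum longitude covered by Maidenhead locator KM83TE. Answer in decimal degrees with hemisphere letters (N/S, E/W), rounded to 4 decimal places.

33.2083° N, 37.6667° E

Field K=10, M=12: +10·20° lon, +12·10° lat → SW at lon 20°, lat 30°.
Square 8, 3: +8·2° lon, +3·1° lat → SW at lon 36°, lat 33°.
Subsquare t=19, e=4: +19·0.0833333° lon, +4·0.0416667° lat → SW at lon 37.5833°, lat 33.1667°.
Cell spans 0.0833333° lon × 0.0416667° lat. NE corner is SW corner plus one full cell.
latitude 33.2083° N, longitude 37.6667° E.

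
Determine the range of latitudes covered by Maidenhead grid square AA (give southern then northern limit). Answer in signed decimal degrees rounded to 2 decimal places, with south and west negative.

Field A=0, A=0: +0·20° lon, +0·10° lat → SW at lon -180°, lat -90°.
Cell spans 20° lon × 10° lat.
south -90.00, north -80.00.

-90.00, -80.00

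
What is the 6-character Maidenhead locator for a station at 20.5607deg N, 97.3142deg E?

NL80pn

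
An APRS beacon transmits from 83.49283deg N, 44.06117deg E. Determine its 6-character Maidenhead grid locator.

Offset from 180°W / 90°S: lon 224.0612°, lat 173.4928°.
Field: lon ⌊224.0612/20⌋ = 11 → L; lat ⌊173.4928/10⌋ = 17 → R.
Square: lon ⌊4.0612/2⌋ = 2; lat ⌊3.4928/1⌋ = 3.
Subsquare: lon ⌊0.0612/0.0833333⌋ = 0 → a; lat ⌊0.4928/0.0416667⌋ = 11 → l.

LR23al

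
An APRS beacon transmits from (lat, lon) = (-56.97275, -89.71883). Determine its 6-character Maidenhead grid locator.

Add 180° to longitude and 90° to latitude: 90.2812, 33.0273.
Field (20°×10°, letters A–R): lon ⌊90.2812/20⌋ = 4 → E; lat ⌊33.0273/10⌋ = 3 → D.
Square (2°×1°, digits 0–9): lon ⌊10.2812/2⌋ = 5; lat ⌊3.0273/1⌋ = 3.
Subsquare (5′×2.5′, letters a–x): lon ⌊0.2812/0.0833333⌋ = 3 → d; lat ⌊0.0273/0.0416667⌋ = 0 → a.

ED53da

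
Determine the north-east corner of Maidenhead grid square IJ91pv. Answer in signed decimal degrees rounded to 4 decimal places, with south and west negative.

1.9167, -0.6667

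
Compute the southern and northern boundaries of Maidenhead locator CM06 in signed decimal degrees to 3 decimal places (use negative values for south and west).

36.000, 37.000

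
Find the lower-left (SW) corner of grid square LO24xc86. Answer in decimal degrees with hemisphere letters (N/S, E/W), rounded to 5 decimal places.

54.10833° N, 45.98333° E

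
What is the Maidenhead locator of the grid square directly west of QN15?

Longitude square 1; −1 → 0.
The latitude characters are unchanged.

QN05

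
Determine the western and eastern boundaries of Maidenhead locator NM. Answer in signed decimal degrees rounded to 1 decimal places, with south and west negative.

Field N=13, M=12: +13·20° lon, +12·10° lat → SW at lon 80°, lat 30°.
Cell spans 20° lon × 10° lat.
west 80.0, east 100.0.

80.0, 100.0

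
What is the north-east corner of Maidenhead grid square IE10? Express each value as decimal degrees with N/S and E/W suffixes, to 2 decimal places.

49.00° S, 16.00° W

Field I=8, E=4: +8·20° lon, +4·10° lat → SW at lon -20°, lat -50°.
Square 1, 0: +1·2° lon, +0·1° lat → SW at lon -18°, lat -50°.
Cell spans 2° lon × 1° lat. NE corner is SW corner plus one full cell.
latitude 49.00° S, longitude 16.00° W.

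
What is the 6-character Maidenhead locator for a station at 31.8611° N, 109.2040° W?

DM51ju

Add 180° to longitude and 90° to latitude: 70.7960, 121.8611.
Field: 70.7960/20 → 3 → D, 121.8611/10 → 12 → M; chars DM.
Square: 10.7960/2 → 5, 1.8611/1 → 1; chars 51.
Subsquare: 0.7960/0.0833333 → 9 → j, 0.8611/0.0416667 → 20 → u; chars ju.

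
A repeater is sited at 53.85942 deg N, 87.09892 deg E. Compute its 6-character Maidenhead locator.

Add 180° to longitude and 90° to latitude: 267.0989, 143.8594.
Field: lon ⌊267.0989/20⌋ = 13 → N; lat ⌊143.8594/10⌋ = 14 → O.
Square: lon ⌊7.0989/2⌋ = 3; lat ⌊3.8594/1⌋ = 3.
Subsquare: lon ⌊1.0989/0.0833333⌋ = 13 → n; lat ⌊0.8594/0.0416667⌋ = 20 → u.

NO33nu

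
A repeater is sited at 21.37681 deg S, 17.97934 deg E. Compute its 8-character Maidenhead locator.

JG88xo79

Shift to the Maidenhead origin (180°W, 90°S): lon 197.97934, lat 68.62319.
Field: 197.97934/20 → 9 → J, 68.62319/10 → 6 → G; chars JG.
Square: 17.97934/2 → 8, 8.62319/1 → 8; chars 88.
Subsquare: 1.97934/0.0833333 → 23 → x, 0.62319/0.0416667 → 14 → o; chars xo.
Extended square: 0.06267/0.00833333 → 7, 0.03986/0.00416667 → 9; chars 79.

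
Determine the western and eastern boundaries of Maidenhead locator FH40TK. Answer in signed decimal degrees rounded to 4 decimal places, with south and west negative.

-70.4167, -70.3333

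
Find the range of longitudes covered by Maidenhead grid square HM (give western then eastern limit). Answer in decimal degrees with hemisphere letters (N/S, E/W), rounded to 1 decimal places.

40.0° W, 20.0° W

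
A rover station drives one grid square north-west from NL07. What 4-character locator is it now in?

ML98

Longitude square 0; −1 → -1, wraps to 9, carry into field.
Longitude field N = 13; −1 → 12 = M.
Latitude square 7; +1 → 8.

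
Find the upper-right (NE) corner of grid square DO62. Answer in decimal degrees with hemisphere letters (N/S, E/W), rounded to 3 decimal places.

53.000° N, 106.000° W

Field D=3, O=14: +3·20° lon, +14·10° lat → SW at lon -120°, lat 50°.
Square 6, 2: +6·2° lon, +2·1° lat → SW at lon -108°, lat 52°.
Cell spans 2° lon × 1° lat. NE corner is SW corner plus one full cell.
latitude 53.000° N, longitude 106.000° W.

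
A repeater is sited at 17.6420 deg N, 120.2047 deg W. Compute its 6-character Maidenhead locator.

Offset from 180°W / 90°S: lon 59.7953°, lat 107.6420°.
Field (20°×10°, letters A–R): lon ⌊59.7953/20⌋ = 2 → C; lat ⌊107.6420/10⌋ = 10 → K.
Square (2°×1°, digits 0–9): lon ⌊19.7953/2⌋ = 9; lat ⌊7.6420/1⌋ = 7.
Subsquare (5′×2.5′, letters a–x): lon ⌊1.7953/0.0833333⌋ = 21 → v; lat ⌊0.6420/0.0416667⌋ = 15 → p.

CK97vp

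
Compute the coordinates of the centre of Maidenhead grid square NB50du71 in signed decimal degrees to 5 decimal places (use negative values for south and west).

-79.16042, 90.31250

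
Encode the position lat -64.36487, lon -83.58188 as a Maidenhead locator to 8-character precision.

EC85fp02

Offset from 180°W / 90°S: lon 96.41812°, lat 25.63513°.
Field (20°×10°, letters A–R): 96.41812/20 → 4 → E, 25.63513/10 → 2 → C; chars EC.
Square (2°×1°, digits 0–9): 16.41812/2 → 8, 5.63513/1 → 5; chars 85.
Subsquare (5′×2.5′, letters a–x): 0.41812/0.0833333 → 5 → f, 0.63513/0.0416667 → 15 → p; chars fp.
Extended square (30″×15″, digits 0–9): 0.00145/0.00833333 → 0, 0.01013/0.00416667 → 2; chars 02.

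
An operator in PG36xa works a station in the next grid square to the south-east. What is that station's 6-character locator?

PG45ax

Longitude subsquare x = 23; +1 → 24, wraps to 0 = a, carry into square.
Longitude square 3; +1 → 4.
Latitude subsquare a = 0; −1 → -1, wraps to 23 = x, carry into square.
Latitude square 6; −1 → 5.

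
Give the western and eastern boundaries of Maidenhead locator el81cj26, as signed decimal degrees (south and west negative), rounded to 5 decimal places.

-83.81667, -83.80833

Field E=4, L=11: +4·20° lon, +11·10° lat → SW at lon -100°, lat 20°.
Square 8, 1: +8·2° lon, +1·1° lat → SW at lon -84°, lat 21°.
Subsquare c=2, j=9: +2·0.0833333° lon, +9·0.0416667° lat → SW at lon -83.8333°, lat 21.375°.
Extended square 2, 6: +2·0.00833333° lon, +6·0.00416667° lat → SW at lon -83.8167°, lat 21.4°.
Cell spans 0.00833333° lon × 0.00416667° lat.
west -83.81667, east -83.80833.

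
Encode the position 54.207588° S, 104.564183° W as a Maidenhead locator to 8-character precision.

Add 180° to longitude and 90° to latitude: 75.43582, 35.79241.
Field: 75.43582/20 → 3 → D, 35.79241/10 → 3 → D; chars DD.
Square: 15.43582/2 → 7, 5.79241/1 → 5; chars 75.
Subsquare: 1.43582/0.0833333 → 17 → r, 0.79241/0.0416667 → 19 → t; chars rt.
Extended square: 0.01915/0.00833333 → 2, 0.00075/0.00416667 → 0; chars 20.

DD75rt20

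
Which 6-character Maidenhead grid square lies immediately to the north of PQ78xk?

PQ78xl

Latitude subsquare k = 10; +1 → 11 = l.
The longitude characters are unchanged.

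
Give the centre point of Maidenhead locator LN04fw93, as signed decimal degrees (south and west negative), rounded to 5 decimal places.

44.93125, 40.49583

Field L=11, N=13: +11·20° lon, +13·10° lat → SW at lon 40°, lat 40°.
Square 0, 4: +0·2° lon, +4·1° lat → SW at lon 40°, lat 44°.
Subsquare f=5, w=22: +5·0.0833333° lon, +22·0.0416667° lat → SW at lon 40.4167°, lat 44.9167°.
Extended square 9, 3: +9·0.00833333° lon, +3·0.00416667° lat → SW at lon 40.4917°, lat 44.9292°.
Cell spans 0.00833333° lon × 0.00416667° lat. Centre is SW corner plus half of each.
latitude 44.93125, longitude 40.49583.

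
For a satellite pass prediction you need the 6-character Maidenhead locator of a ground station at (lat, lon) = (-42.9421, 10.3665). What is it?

JE57eb

Offset from 180°W / 90°S: lon 190.3665°, lat 47.0579°.
Field: 190.3665/20 → 9 → J, 47.0579/10 → 4 → E; chars JE.
Square: 10.3665/2 → 5, 7.0579/1 → 7; chars 57.
Subsquare: 0.3665/0.0833333 → 4 → e, 0.0579/0.0416667 → 1 → b; chars eb.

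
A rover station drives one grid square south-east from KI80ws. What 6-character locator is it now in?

Longitude subsquare w = 22; +1 → 23 = x.
Latitude subsquare s = 18; −1 → 17 = r.

KI80xr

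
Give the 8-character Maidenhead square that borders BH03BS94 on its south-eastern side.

BH03cs03

Longitude extended square 9; +1 → 10, wraps to 0, carry into subsquare.
Longitude subsquare b = 1; +1 → 2 = c.
Latitude extended square 4; −1 → 3.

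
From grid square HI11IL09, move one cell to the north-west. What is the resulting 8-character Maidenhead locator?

HI11hm90

Longitude extended square 0; −1 → -1, wraps to 9, carry into subsquare.
Longitude subsquare i = 8; −1 → 7 = h.
Latitude extended square 9; +1 → 10, wraps to 0, carry into subsquare.
Latitude subsquare l = 11; +1 → 12 = m.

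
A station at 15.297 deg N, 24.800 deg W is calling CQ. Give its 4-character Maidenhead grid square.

HK75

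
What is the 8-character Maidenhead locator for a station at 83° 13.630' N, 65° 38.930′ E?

Offset from 180°W / 90°S: lon 245.64883°, lat 173.22717°.
Field (20°×10°, letters A–R): 245.64883/20 → 12 → M, 173.22717/10 → 17 → R; chars MR.
Square (2°×1°, digits 0–9): 5.64883/2 → 2, 3.22717/1 → 3; chars 23.
Subsquare (5′×2.5′, letters a–x): 1.64883/0.0833333 → 19 → t, 0.22717/0.0416667 → 5 → f; chars tf.
Extended square (30″×15″, digits 0–9): 0.06550/0.00833333 → 7, 0.01883/0.00416667 → 4; chars 74.

MR23tf74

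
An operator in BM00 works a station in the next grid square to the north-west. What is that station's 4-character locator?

Longitude square 0; −1 → -1, wraps to 9, carry into field.
Longitude field B = 1; −1 → 0 = A.
Latitude square 0; +1 → 1.

AM91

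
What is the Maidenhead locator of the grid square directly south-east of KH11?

KH20

Longitude square 1; +1 → 2.
Latitude square 1; −1 → 0.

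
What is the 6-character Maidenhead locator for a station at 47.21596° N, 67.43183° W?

FN67gf

Shift to the Maidenhead origin (180°W, 90°S): lon 112.5682, lat 137.2160.
Field (20°×10°, letters A–R): lon ⌊112.5682/20⌋ = 5 → F; lat ⌊137.2160/10⌋ = 13 → N.
Square (2°×1°, digits 0–9): lon ⌊12.5682/2⌋ = 6; lat ⌊7.2160/1⌋ = 7.
Subsquare (5′×2.5′, letters a–x): lon ⌊0.5682/0.0833333⌋ = 6 → g; lat ⌊0.2160/0.0416667⌋ = 5 → f.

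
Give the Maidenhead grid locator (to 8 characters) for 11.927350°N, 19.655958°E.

JK91tw82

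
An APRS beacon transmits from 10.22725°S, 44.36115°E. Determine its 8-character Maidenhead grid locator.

LH29es35

Add 180° to longitude and 90° to latitude: 224.36115, 79.77275.
Field: 224.36115/20 → 11 → L, 79.77275/10 → 7 → H; chars LH.
Square: 4.36115/2 → 2, 9.77275/1 → 9; chars 29.
Subsquare: 0.36115/0.0833333 → 4 → e, 0.77275/0.0416667 → 18 → s; chars es.
Extended square: 0.02782/0.00833333 → 3, 0.02275/0.00416667 → 5; chars 35.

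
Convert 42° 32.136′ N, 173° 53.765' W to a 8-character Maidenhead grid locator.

AN32bm28

Offset from 180°W / 90°S: lon 6.10392°, lat 132.53560°.
Field: lon ⌊6.10392/20⌋ = 0 → A; lat ⌊132.53560/10⌋ = 13 → N.
Square: lon ⌊6.10392/2⌋ = 3; lat ⌊2.53560/1⌋ = 2.
Subsquare: lon ⌊0.10392/0.0833333⌋ = 1 → b; lat ⌊0.53560/0.0416667⌋ = 12 → m.
Extended square: lon ⌊0.02058/0.00833333⌋ = 2; lat ⌊0.03560/0.00416667⌋ = 8.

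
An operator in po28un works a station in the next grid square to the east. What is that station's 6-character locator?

Longitude subsquare u = 20; +1 → 21 = v.
The latitude characters are unchanged.

PO28vn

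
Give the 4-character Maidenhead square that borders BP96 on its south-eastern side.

CP05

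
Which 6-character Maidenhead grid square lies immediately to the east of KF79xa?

Longitude subsquare x = 23; +1 → 24, wraps to 0 = a, carry into square.
Longitude square 7; +1 → 8.
The latitude characters are unchanged.

KF89aa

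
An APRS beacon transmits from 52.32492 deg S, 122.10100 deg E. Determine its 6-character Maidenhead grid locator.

Shift to the Maidenhead origin (180°W, 90°S): lon 302.1010, lat 37.6751.
Field: lon ⌊302.1010/20⌋ = 15 → P; lat ⌊37.6751/10⌋ = 3 → D.
Square: lon ⌊2.1010/2⌋ = 1; lat ⌊7.6751/1⌋ = 7.
Subsquare: lon ⌊0.1010/0.0833333⌋ = 1 → b; lat ⌊0.6751/0.0416667⌋ = 16 → q.

PD17bq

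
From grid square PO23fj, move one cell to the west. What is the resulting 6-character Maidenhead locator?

PO23ej

Longitude subsquare f = 5; −1 → 4 = e.
The latitude characters are unchanged.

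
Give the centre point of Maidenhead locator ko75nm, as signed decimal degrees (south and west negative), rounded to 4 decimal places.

55.5208, 35.1250

Field K=10, O=14: +10·20° lon, +14·10° lat → SW at lon 20°, lat 50°.
Square 7, 5: +7·2° lon, +5·1° lat → SW at lon 34°, lat 55°.
Subsquare n=13, m=12: +13·0.0833333° lon, +12·0.0416667° lat → SW at lon 35.0833°, lat 55.5°.
Cell spans 0.0833333° lon × 0.0416667° lat. Centre is SW corner plus half of each.
latitude 55.5208, longitude 35.1250.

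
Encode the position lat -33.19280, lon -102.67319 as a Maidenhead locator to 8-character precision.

DF86pt93

Add 180° to longitude and 90° to latitude: 77.32681, 56.80720.
Field (20°×10°, letters A–R): lon ⌊77.32681/20⌋ = 3 → D; lat ⌊56.80720/10⌋ = 5 → F.
Square (2°×1°, digits 0–9): lon ⌊17.32681/2⌋ = 8; lat ⌊6.80720/1⌋ = 6.
Subsquare (5′×2.5′, letters a–x): lon ⌊1.32681/0.0833333⌋ = 15 → p; lat ⌊0.80720/0.0416667⌋ = 19 → t.
Extended square (30″×15″, digits 0–9): lon ⌊0.07681/0.00833333⌋ = 9; lat ⌊0.01553/0.00416667⌋ = 3.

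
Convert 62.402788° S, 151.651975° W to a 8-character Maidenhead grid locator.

BC47eo13

Add 180° to longitude and 90° to latitude: 28.34803, 27.59721.
Field: lon ⌊28.34803/20⌋ = 1 → B; lat ⌊27.59721/10⌋ = 2 → C.
Square: lon ⌊8.34803/2⌋ = 4; lat ⌊7.59721/1⌋ = 7.
Subsquare: lon ⌊0.34803/0.0833333⌋ = 4 → e; lat ⌊0.59721/0.0416667⌋ = 14 → o.
Extended square: lon ⌊0.01469/0.00833333⌋ = 1; lat ⌊0.01388/0.00416667⌋ = 3.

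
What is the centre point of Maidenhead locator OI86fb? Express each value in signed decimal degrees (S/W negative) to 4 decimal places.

-3.9375, 116.4583

Field O=14, I=8: +14·20° lon, +8·10° lat → SW at lon 100°, lat -10°.
Square 8, 6: +8·2° lon, +6·1° lat → SW at lon 116°, lat -4°.
Subsquare f=5, b=1: +5·0.0833333° lon, +1·0.0416667° lat → SW at lon 116.417°, lat -3.95833°.
Cell spans 0.0833333° lon × 0.0416667° lat. Centre is SW corner plus half of each.
latitude -3.9375, longitude 116.4583.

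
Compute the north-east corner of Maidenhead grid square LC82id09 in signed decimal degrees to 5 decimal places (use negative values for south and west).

-67.83333, 56.67500

Field L=11, C=2: +11·20° lon, +2·10° lat → SW at lon 40°, lat -70°.
Square 8, 2: +8·2° lon, +2·1° lat → SW at lon 56°, lat -68°.
Subsquare i=8, d=3: +8·0.0833333° lon, +3·0.0416667° lat → SW at lon 56.6667°, lat -67.875°.
Extended square 0, 9: +0·0.00833333° lon, +9·0.00416667° lat → SW at lon 56.6667°, lat -67.8375°.
Cell spans 0.00833333° lon × 0.00416667° lat. NE corner is SW corner plus one full cell.
latitude -67.83333, longitude 56.67500.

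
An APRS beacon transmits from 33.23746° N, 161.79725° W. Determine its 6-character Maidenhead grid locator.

Offset from 180°W / 90°S: lon 18.2028°, lat 123.2375°.
Field: 18.2028/20 → 0 → A, 123.2375/10 → 12 → M; chars AM.
Square: 18.2028/2 → 9, 3.2375/1 → 3; chars 93.
Subsquare: 0.2028/0.0833333 → 2 → c, 0.2375/0.0416667 → 5 → f; chars cf.

AM93cf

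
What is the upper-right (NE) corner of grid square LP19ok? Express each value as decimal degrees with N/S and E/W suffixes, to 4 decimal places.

69.4583° N, 43.2500° E

Field L=11, P=15: +11·20° lon, +15·10° lat → SW at lon 40°, lat 60°.
Square 1, 9: +1·2° lon, +9·1° lat → SW at lon 42°, lat 69°.
Subsquare o=14, k=10: +14·0.0833333° lon, +10·0.0416667° lat → SW at lon 43.1667°, lat 69.4167°.
Cell spans 0.0833333° lon × 0.0416667° lat. NE corner is SW corner plus one full cell.
latitude 69.4583° N, longitude 43.2500° E.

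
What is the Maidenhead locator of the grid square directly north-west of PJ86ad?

Longitude subsquare a = 0; −1 → -1, wraps to 23 = x, carry into square.
Longitude square 8; −1 → 7.
Latitude subsquare d = 3; +1 → 4 = e.

PJ76xe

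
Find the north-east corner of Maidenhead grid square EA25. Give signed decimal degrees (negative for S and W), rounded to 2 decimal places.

Field E=4, A=0: +4·20° lon, +0·10° lat → SW at lon -100°, lat -90°.
Square 2, 5: +2·2° lon, +5·1° lat → SW at lon -96°, lat -85°.
Cell spans 2° lon × 1° lat. NE corner is SW corner plus one full cell.
latitude -84.00, longitude -94.00.

-84.00, -94.00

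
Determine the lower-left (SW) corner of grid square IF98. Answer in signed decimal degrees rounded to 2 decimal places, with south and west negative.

Field I=8, F=5: +8·20° lon, +5·10° lat → SW at lon -20°, lat -40°.
Square 9, 8: +9·2° lon, +8·1° lat → SW at lon -2°, lat -32°.
latitude -32.00, longitude -2.00.

-32.00, -2.00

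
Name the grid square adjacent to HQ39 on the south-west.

Longitude square 3; −1 → 2.
Latitude square 9; −1 → 8.

HQ28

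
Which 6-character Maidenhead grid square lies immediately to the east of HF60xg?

Longitude subsquare x = 23; +1 → 24, wraps to 0 = a, carry into square.
Longitude square 6; +1 → 7.
The latitude characters are unchanged.

HF70ag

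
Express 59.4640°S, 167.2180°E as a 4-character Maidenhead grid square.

Shift to the Maidenhead origin (180°W, 90°S): lon 347.22, lat 30.54.
Field: lon ⌊347.22/20⌋ = 17 → R; lat ⌊30.54/10⌋ = 3 → D.
Square: lon ⌊7.22/2⌋ = 3; lat ⌊0.54/1⌋ = 0.

RD30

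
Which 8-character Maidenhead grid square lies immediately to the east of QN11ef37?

QN11ef47

Longitude extended square 3; +1 → 4.
The latitude characters are unchanged.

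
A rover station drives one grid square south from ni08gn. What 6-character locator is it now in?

Latitude subsquare n = 13; −1 → 12 = m.
The longitude characters are unchanged.

NI08gm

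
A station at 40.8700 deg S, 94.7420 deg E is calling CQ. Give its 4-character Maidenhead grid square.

NE79

Shift to the Maidenhead origin (180°W, 90°S): lon 274.74, lat 49.13.
Field (20°×10°, letters A–R): lon ⌊274.74/20⌋ = 13 → N; lat ⌊49.13/10⌋ = 4 → E.
Square (2°×1°, digits 0–9): lon ⌊14.74/2⌋ = 7; lat ⌊9.13/1⌋ = 9.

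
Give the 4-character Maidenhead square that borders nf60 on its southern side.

Latitude square 0; −1 → -1, wraps to 9, carry into field.
Latitude field F = 5; −1 → 4 = E.
The longitude characters are unchanged.

NE69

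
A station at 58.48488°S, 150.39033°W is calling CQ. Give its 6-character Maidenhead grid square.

BD41tm

Offset from 180°W / 90°S: lon 29.6097°, lat 31.5151°.
Field: 29.6097/20 → 1 → B, 31.5151/10 → 3 → D; chars BD.
Square: 9.6097/2 → 4, 1.5151/1 → 1; chars 41.
Subsquare: 1.6097/0.0833333 → 19 → t, 0.5151/0.0416667 → 12 → m; chars tm.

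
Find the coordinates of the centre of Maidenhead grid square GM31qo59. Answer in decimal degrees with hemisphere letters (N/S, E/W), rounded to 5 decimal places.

31.62292° N, 52.62083° W

Field G=6, M=12: +6·20° lon, +12·10° lat → SW at lon -60°, lat 30°.
Square 3, 1: +3·2° lon, +1·1° lat → SW at lon -54°, lat 31°.
Subsquare q=16, o=14: +16·0.0833333° lon, +14·0.0416667° lat → SW at lon -52.6667°, lat 31.5833°.
Extended square 5, 9: +5·0.00833333° lon, +9·0.00416667° lat → SW at lon -52.625°, lat 31.6208°.
Cell spans 0.00833333° lon × 0.00416667° lat. Centre is SW corner plus half of each.
latitude 31.62292° N, longitude 52.62083° W.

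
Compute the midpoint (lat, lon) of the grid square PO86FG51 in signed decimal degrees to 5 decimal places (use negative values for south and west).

56.25625, 136.46250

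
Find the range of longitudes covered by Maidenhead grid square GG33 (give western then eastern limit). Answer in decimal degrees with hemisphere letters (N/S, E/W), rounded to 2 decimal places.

Field G=6, G=6: +6·20° lon, +6·10° lat → SW at lon -60°, lat -30°.
Square 3, 3: +3·2° lon, +3·1° lat → SW at lon -54°, lat -27°.
Cell spans 2° lon × 1° lat.
west 54.00° W, east 52.00° W.

54.00° W, 52.00° W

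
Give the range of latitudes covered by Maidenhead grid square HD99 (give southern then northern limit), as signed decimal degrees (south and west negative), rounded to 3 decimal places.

-51.000, -50.000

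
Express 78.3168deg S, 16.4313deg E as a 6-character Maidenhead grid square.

JB81fq

Offset from 180°W / 90°S: lon 196.4313°, lat 11.6832°.
Field (20°×10°, letters A–R): lon ⌊196.4313/20⌋ = 9 → J; lat ⌊11.6832/10⌋ = 1 → B.
Square (2°×1°, digits 0–9): lon ⌊16.4313/2⌋ = 8; lat ⌊1.6832/1⌋ = 1.
Subsquare (5′×2.5′, letters a–x): lon ⌊0.4313/0.0833333⌋ = 5 → f; lat ⌊0.6832/0.0416667⌋ = 16 → q.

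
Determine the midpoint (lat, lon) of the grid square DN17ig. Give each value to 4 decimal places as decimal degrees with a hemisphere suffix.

47.2708° N, 117.2917° W

Field D=3, N=13: +3·20° lon, +13·10° lat → SW at lon -120°, lat 40°.
Square 1, 7: +1·2° lon, +7·1° lat → SW at lon -118°, lat 47°.
Subsquare i=8, g=6: +8·0.0833333° lon, +6·0.0416667° lat → SW at lon -117.333°, lat 47.25°.
Cell spans 0.0833333° lon × 0.0416667° lat. Centre is SW corner plus half of each.
latitude 47.2708° N, longitude 117.2917° W.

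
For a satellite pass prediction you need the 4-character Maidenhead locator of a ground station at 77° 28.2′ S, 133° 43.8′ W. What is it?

Shift to the Maidenhead origin (180°W, 90°S): lon 46.27, lat 12.53.
Field: lon ⌊46.27/20⌋ = 2 → C; lat ⌊12.53/10⌋ = 1 → B.
Square: lon ⌊6.27/2⌋ = 3; lat ⌊2.53/1⌋ = 2.

CB32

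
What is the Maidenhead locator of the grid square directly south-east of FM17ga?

FM16hx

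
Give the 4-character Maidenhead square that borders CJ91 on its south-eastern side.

Longitude square 9; +1 → 10, wraps to 0, carry into field.
Longitude field C = 2; +1 → 3 = D.
Latitude square 1; −1 → 0.

DJ00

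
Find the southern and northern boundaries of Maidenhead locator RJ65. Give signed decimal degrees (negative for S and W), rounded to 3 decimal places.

5.000, 6.000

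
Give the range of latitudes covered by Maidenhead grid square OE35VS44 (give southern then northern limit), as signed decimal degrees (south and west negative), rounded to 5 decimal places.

Field O=14, E=4: +14·20° lon, +4·10° lat → SW at lon 100°, lat -50°.
Square 3, 5: +3·2° lon, +5·1° lat → SW at lon 106°, lat -45°.
Subsquare v=21, s=18: +21·0.0833333° lon, +18·0.0416667° lat → SW at lon 107.75°, lat -44.25°.
Extended square 4, 4: +4·0.00833333° lon, +4·0.00416667° lat → SW at lon 107.783°, lat -44.2333°.
Cell spans 0.00833333° lon × 0.00416667° lat.
south -44.23333, north -44.22917.

-44.23333, -44.22917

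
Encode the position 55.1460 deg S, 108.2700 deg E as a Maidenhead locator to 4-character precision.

OD44

Add 180° to longitude and 90° to latitude: 288.27, 34.85.
Field (20°×10°, letters A–R): 288.27/20 → 14 → O, 34.85/10 → 3 → D; chars OD.
Square (2°×1°, digits 0–9): 8.27/2 → 4, 4.85/1 → 4; chars 44.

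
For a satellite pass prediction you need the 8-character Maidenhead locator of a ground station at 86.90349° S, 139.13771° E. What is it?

PA93nc63

Offset from 180°W / 90°S: lon 319.13771°, lat 3.09651°.
Field: 319.13771/20 → 15 → P, 3.09651/10 → 0 → A; chars PA.
Square: 19.13771/2 → 9, 3.09651/1 → 3; chars 93.
Subsquare: 1.13771/0.0833333 → 13 → n, 0.09651/0.0416667 → 2 → c; chars nc.
Extended square: 0.05438/0.00833333 → 6, 0.01318/0.00416667 → 3; chars 63.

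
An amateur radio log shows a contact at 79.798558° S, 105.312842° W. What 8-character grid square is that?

DB70ie28

Add 180° to longitude and 90° to latitude: 74.68716, 10.20144.
Field (20°×10°, letters A–R): lon ⌊74.68716/20⌋ = 3 → D; lat ⌊10.20144/10⌋ = 1 → B.
Square (2°×1°, digits 0–9): lon ⌊14.68716/2⌋ = 7; lat ⌊0.20144/1⌋ = 0.
Subsquare (5′×2.5′, letters a–x): lon ⌊0.68716/0.0833333⌋ = 8 → i; lat ⌊0.20144/0.0416667⌋ = 4 → e.
Extended square (30″×15″, digits 0–9): lon ⌊0.02049/0.00833333⌋ = 2; lat ⌊0.03478/0.00416667⌋ = 8.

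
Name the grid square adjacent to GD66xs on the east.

Longitude subsquare x = 23; +1 → 24, wraps to 0 = a, carry into square.
Longitude square 6; +1 → 7.
The latitude characters are unchanged.

GD76as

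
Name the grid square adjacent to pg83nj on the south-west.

Longitude subsquare n = 13; −1 → 12 = m.
Latitude subsquare j = 9; −1 → 8 = i.

PG83mi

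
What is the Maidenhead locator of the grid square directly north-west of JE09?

Longitude square 0; −1 → -1, wraps to 9, carry into field.
Longitude field J = 9; −1 → 8 = I.
Latitude square 9; +1 → 10, wraps to 0, carry into field.
Latitude field E = 4; +1 → 5 = F.

IF90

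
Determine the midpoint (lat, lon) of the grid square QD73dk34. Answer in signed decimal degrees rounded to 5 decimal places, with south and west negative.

Field Q=16, D=3: +16·20° lon, +3·10° lat → SW at lon 140°, lat -60°.
Square 7, 3: +7·2° lon, +3·1° lat → SW at lon 154°, lat -57°.
Subsquare d=3, k=10: +3·0.0833333° lon, +10·0.0416667° lat → SW at lon 154.25°, lat -56.5833°.
Extended square 3, 4: +3·0.00833333° lon, +4·0.00416667° lat → SW at lon 154.275°, lat -56.5667°.
Cell spans 0.00833333° lon × 0.00416667° lat. Centre is SW corner plus half of each.
latitude -56.56458, longitude 154.27917.

-56.56458, 154.27917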